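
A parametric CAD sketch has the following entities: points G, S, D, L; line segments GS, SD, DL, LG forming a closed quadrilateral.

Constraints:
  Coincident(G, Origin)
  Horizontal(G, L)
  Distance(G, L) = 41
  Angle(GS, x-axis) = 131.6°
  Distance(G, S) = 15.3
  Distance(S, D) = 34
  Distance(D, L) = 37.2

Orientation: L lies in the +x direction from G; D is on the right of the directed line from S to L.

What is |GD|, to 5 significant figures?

19.056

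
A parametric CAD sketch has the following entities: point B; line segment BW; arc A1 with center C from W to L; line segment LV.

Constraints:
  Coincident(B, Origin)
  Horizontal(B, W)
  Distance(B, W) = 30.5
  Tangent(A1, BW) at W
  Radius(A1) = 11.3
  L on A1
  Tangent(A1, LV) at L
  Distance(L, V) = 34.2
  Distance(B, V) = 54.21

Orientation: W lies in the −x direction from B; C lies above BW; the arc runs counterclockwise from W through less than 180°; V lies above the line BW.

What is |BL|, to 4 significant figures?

23.81

B is at the origin; BW is horizontal with |BW| = 30.5 and W on the −x side, so W = (-30.50, 0.000). A1 meets BW tangentially, so CW is at right angles to BW, so C = W + (0, 11.3) = (-30.50, 11.30). Since CL ⟂ LV (tangency), |CV| = √(11.3² + 34.2²) = 36.02 regardless of where L sits on A1. So V lies on both circle(B, 54.21) and circle(C, 36.02); the above-BW intersection is V = (-26.79, 47.13). L is the foot of the tangent from V: L = (-19.46, 13.72).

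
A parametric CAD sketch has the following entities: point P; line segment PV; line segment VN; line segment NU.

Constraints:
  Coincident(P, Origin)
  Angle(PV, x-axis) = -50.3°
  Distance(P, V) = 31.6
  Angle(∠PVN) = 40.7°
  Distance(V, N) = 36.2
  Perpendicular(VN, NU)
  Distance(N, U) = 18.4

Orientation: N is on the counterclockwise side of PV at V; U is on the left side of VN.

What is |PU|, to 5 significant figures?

12.440

P is at the origin; PV runs at -50.3° with length 31.6, so V = 31.6·(cos -50.3°, sin -50.3°) = (20.185, -24.313). ∠PVN = 40.7°, so VN runs at -50.3° + (180° − 40.7°) = 89.000° from the x-axis; with |VN| = 36.2, N = V + 36.2·(cos 89.000°, sin 89.000°) = (20.817, 11.881). VN is perpendicular to NU; with |NU| = 18.4 on the left of VN, U = N + 18.4·(-0.99985, 0.017452) = (2.4196, 12.203). Then |PU| = |U − P| = 12.440.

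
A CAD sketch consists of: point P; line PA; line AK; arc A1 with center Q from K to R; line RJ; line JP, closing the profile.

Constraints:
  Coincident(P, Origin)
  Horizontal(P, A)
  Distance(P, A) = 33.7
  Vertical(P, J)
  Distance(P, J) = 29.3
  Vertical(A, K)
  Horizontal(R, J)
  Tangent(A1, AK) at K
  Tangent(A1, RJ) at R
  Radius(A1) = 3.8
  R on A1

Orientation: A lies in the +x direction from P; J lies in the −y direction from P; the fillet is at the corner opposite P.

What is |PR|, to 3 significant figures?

41.9

P is at the origin; PA is horizontal with |PA| = 33.7 and A on the +x side, so A = (33.7, 0.00). PJ is vertical with |PJ| = 29.3 and J on the −y side, so J = (0.00, -29.3). The virtual corner opposite P is at (33.7, -29.3). Since A1 is tangent to AK there, QK ⟂ AK and the tangent condition forces QR to be normal to RJ, with radius 3.8, so the center Q sits 3.8 in from both sides at Q = (29.9, -25.5). That places the tangent points at K = (33.7, -25.5) on AK and R = (29.9, -29.3) on RJ. Then |PR| = |R − P| = 41.9.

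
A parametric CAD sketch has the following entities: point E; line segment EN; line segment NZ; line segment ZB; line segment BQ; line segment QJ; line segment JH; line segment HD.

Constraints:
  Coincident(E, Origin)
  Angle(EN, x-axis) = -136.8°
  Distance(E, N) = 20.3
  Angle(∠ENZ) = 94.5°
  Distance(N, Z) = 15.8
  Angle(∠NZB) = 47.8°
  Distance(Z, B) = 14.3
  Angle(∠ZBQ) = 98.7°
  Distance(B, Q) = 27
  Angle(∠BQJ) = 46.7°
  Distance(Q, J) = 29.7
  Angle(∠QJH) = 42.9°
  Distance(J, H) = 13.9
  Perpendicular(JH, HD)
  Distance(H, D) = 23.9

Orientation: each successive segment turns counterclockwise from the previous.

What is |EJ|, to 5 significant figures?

34.391

∠ZBQ = 98.7° gives BQ at 162.20° from the x-axis; with |BQ| = 27.0, Q = (-28.365, -3.8533). ∠BQJ = 46.7° gives QJ at -64.500° from the x-axis; with |QJ| = 29.7, J = (-15.579, -30.660). Then |EJ| = |J − E| = 34.391.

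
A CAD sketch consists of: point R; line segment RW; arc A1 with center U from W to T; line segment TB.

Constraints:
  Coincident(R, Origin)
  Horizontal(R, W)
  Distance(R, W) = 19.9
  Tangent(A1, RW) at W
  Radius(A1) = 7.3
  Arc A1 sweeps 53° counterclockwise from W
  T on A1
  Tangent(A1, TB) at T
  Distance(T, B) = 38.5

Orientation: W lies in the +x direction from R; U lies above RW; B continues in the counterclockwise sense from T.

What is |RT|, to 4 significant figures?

25.89

R is at the origin; R and W share the same y with |RW| = 19.9 and W on the +x side, so W = (19.90, 0.000). Tangency of A1 to RW means the radius UW is perpendicular to RW, so U = W + (0, 7.3) = (19.90, 7.300). On A1, W sits at bearing -90° from U; a 53° counterclockwise sweep puts T at bearing -37°, so T = U + 7.3·(cos -37°, sin -37°) = (25.73, 2.907). Then |RT| = |T − R| = 25.89.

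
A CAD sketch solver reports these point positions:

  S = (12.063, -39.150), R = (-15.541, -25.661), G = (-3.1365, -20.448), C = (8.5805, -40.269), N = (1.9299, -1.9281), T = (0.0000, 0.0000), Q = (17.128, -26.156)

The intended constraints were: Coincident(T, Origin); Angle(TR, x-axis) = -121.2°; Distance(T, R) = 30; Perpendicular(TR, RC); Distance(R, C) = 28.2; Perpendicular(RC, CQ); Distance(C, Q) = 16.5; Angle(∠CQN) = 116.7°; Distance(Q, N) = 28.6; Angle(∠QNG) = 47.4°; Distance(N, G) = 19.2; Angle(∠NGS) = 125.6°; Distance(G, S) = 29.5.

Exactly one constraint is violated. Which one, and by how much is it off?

Distance(G, S) = 29.5 — off by 5.40.

T = (0.00, 0.00) ✓; TR at -121.2° ✓; |TR| = 30.00 ✓; ∠(TR, RC) = 90.00° ✓; |RC| = 28.20 ✓; ∠(RC, CQ) = 90.00° ✓; |CQ| = 16.50 ✓; ∠CQN = 116.7° ✓; |QN| = 28.60 ✓; ∠QNG = 47.40° ✓; |NG| = 19.20 ✓; ∠NGS = 125.6° ✓; |GS| = 24.10 ✗.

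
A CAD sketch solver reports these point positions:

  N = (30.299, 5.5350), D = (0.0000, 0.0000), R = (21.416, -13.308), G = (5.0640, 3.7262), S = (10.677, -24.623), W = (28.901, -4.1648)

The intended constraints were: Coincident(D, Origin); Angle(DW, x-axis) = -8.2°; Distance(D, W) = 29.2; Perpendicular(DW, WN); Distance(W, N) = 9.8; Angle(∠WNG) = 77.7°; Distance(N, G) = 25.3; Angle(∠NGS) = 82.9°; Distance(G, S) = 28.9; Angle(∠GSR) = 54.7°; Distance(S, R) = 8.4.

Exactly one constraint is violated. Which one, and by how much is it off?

Distance(S, R) = 8.4 — off by 7.20.

D = (0.00, 0.00) ✓; DW at -8.200° ✓; |DW| = 29.20 ✓; ∠(DW, WN) = 90.00° ✓; |WN| = 9.800 ✓; ∠WNG = 77.70° ✓; |NG| = 25.30 ✓; ∠NGS = 82.90° ✓; |GS| = 28.90 ✓; ∠GSR = 54.70° ✓; |SR| = 15.60 ✗.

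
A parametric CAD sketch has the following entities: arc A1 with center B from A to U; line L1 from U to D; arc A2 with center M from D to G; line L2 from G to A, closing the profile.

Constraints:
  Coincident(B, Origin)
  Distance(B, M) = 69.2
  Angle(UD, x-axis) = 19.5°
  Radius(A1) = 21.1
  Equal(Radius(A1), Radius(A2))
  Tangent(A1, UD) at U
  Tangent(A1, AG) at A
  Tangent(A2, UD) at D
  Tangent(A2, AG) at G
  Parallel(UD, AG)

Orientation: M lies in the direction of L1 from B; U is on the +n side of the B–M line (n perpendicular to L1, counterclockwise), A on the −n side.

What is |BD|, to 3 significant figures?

72.3

Tangency of A1 to both parallel lines with radius 21.1 puts U and A at B ± 21.1·n: U = (-7.04, 19.9), A = (7.04, -19.9). Equal radii place D and G the same way about M: D = M + 21.1·n = (58.2, 43.0), G = M − 21.1·n = (72.3, 3.21). Then |BD| = |D − B| = 72.3.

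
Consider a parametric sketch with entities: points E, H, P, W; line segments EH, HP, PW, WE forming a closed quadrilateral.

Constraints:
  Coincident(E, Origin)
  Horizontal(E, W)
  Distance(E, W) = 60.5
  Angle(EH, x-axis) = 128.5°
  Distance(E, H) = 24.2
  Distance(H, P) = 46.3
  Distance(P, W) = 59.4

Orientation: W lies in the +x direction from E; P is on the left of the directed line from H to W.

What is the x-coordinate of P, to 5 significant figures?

22.657

Checks: |HP| = 46.30 ✓; |PW| = 59.40 ✓.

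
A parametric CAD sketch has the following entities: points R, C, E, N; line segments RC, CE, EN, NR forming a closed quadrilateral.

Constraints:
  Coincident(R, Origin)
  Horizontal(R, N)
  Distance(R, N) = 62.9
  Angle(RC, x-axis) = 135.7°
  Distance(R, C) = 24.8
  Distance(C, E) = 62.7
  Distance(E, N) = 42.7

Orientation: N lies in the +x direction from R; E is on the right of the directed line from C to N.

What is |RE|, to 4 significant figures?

37.92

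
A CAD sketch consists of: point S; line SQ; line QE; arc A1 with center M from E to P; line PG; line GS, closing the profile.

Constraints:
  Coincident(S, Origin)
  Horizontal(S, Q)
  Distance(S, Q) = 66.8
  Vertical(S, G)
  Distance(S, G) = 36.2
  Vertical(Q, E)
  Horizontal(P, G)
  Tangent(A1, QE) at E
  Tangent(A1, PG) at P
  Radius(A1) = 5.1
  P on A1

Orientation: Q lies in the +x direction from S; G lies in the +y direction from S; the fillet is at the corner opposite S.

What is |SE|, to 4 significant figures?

73.68

S is at the origin; S and Q share the same y with |SQ| = 66.8 and Q on the +x side, so Q = (66.80, 0.000). SG is vertical with |SG| = 36.2 and G on the +y side, so G = (0.000, 36.20). The virtual corner opposite S is at (66.80, 36.20). Tangency of A1 to QE means the radius ME is perpendicular to QE and the tangent condition forces MP to be normal to PG, with radius 5.1, so the center M sits 5.1 in from both sides at M = (61.70, 31.10). That places the tangent points at E = (66.80, 31.10) on QE and P = (61.70, 36.20) on PG. Then |SE| = |E − S| = 73.68.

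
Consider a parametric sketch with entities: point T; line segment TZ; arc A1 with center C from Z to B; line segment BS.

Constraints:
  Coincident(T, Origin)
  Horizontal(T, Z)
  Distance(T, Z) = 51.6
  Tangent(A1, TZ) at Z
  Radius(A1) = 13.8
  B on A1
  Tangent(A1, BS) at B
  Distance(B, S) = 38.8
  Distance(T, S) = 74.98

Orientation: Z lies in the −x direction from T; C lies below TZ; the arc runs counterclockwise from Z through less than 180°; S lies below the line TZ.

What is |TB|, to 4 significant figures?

67.16

Checks: |CB| = 13.80 ✓; ∠(CB, BS) = 90.00° ✓; |BS| = 38.80 ✓; |TS| = 74.98 ✓.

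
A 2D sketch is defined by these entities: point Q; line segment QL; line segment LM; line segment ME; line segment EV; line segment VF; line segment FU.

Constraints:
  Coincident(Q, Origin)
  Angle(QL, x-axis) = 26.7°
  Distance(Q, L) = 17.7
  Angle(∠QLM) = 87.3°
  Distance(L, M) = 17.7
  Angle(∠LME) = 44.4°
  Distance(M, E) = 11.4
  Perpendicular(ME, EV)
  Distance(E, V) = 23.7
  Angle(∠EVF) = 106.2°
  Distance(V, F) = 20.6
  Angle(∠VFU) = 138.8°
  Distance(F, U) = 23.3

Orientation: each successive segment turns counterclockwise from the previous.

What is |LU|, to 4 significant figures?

42.76

Q is at the origin; QL runs at 26.7° with length 17.7, so L = (15.81, 7.953). ∠QLM = 87.3° gives LM at 119.4° from the x-axis; with |LM| = 17.7, M = (7.124, 23.37). ∠LME = 44.4° gives ME at -105.0° from the x-axis; with |ME| = 11.4, E = (4.173, 12.36). ME is perpendicular to EV, so EV runs at -15.00°; with |EV| = 23.7, V = (27.07, 6.228). ∠EVF = 106.2° gives VF at 58.80° from the x-axis; with |VF| = 20.6, F = (37.74, 23.85). ∠VFU = 138.8° gives FU at 100.0° from the x-axis; with |FU| = 23.3, U = (33.69, 46.79). Then |LU| = |U − L| = 42.76.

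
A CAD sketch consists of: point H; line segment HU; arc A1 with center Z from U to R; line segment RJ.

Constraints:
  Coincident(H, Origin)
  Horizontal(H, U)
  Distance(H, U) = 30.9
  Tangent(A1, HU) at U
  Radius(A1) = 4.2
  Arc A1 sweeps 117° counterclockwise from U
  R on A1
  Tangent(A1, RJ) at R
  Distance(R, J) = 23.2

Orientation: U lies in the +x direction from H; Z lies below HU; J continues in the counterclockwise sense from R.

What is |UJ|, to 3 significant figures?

27.6

On A1, U sits at bearing 90° from Z; a 117° counterclockwise sweep puts R at bearing 207°, so R = Z + 4.2·(cos 207°, sin 207°) = (27.2, -6.11). Since A1 is tangent to RJ there, ZR ⟂ RJ, so RJ runs along (−sin 207°, cos 207°); with |RJ| = 23.2, J = (37.7, -26.8). Then |UJ| = |J − U| = 27.6.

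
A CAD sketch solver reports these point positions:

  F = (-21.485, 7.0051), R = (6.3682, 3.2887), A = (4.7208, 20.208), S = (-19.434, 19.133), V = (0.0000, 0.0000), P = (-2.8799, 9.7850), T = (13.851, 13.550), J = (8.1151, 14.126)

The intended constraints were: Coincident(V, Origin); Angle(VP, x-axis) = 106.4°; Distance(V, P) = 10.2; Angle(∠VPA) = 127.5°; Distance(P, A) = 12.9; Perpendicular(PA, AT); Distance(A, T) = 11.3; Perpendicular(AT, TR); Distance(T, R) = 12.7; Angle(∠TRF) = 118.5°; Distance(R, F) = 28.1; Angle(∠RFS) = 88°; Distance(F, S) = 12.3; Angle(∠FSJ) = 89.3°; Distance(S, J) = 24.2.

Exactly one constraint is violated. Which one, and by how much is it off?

Distance(S, J) = 24.2 — off by 3.80.

V = (0.00, 0.00) ✓; VP at 106.4° ✓; |VP| = 10.20 ✓; ∠VPA = 127.5° ✓; |PA| = 12.90 ✓; ∠(PA, AT) = 90.00° ✓; |AT| = 11.30 ✓; ∠(AT, TR) = 90.00° ✓; |TR| = 12.70 ✓; ∠TRF = 118.5° ✓; |RF| = 28.10 ✓; ∠RFS = 88.00° ✓; |FS| = 12.30 ✓; ∠FSJ = 89.30° ✓; |SJ| = 28.00 ✗.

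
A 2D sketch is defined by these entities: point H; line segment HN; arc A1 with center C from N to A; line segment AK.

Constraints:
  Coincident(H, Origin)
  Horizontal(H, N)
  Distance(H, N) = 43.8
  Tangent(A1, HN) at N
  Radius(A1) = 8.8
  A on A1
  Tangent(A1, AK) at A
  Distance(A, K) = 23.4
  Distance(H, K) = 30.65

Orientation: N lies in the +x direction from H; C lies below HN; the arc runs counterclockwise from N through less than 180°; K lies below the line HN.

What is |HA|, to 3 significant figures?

37.2

H is at the origin; HN is horizontal with |HN| = 43.8 and N on the +x side, so N = (43.8, 0.00). Since A1 is tangent to HN there, CN ⟂ HN, so C = N + (0, -8.8) = (43.8, -8.80). Since CA ⟂ AK (tangency), |CK| = √(8.8² + 23.4²) = 25.0 regardless of where A sits on A1. So K lies on both circle(H, 30.65) and circle(C, 25.0); the below-HN intersection is K = (22.1, -21.2). A is the foot of the tangent from K: A = (37.0, -3.19).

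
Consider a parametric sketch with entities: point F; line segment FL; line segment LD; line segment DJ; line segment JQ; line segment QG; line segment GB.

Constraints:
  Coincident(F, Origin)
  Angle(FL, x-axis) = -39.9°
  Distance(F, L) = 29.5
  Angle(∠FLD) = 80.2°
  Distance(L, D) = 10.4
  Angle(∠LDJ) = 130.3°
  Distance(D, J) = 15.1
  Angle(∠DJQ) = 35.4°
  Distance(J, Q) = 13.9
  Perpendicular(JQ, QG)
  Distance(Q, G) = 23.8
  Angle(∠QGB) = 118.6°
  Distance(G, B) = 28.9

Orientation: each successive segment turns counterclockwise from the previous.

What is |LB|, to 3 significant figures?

46.2

F is at the origin; FL runs at -39.9° with length 29.5, so L = (22.6, -18.9). ∠FLD = 80.2° gives LD at 59.9° from the x-axis; with |LD| = 10.4, D = (27.8, -9.93). ∠LDJ = 130.3° gives DJ at 110° from the x-axis; with |DJ| = 15.1, J = (22.8, 4.30). ∠DJQ = 35.4° gives JQ at -106° from the x-axis; with |JQ| = 13.9, Q = (19.0, -9.07). JQ ⟂ QG, so QG runs at -15.8°; with |QG| = 23.8, G = (41.9, -15.6). ∠QGB = 118.6° gives GB at 45.6° from the x-axis; with |GB| = 28.9, B = (62.1, 5.09). Then |LB| = |B − L| = 46.2.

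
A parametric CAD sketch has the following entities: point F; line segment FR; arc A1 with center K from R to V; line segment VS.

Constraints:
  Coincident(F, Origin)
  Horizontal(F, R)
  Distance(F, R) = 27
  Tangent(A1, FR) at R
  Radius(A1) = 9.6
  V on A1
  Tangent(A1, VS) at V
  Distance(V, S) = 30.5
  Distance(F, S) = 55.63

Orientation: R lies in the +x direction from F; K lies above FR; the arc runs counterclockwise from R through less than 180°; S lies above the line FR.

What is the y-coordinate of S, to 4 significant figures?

38.93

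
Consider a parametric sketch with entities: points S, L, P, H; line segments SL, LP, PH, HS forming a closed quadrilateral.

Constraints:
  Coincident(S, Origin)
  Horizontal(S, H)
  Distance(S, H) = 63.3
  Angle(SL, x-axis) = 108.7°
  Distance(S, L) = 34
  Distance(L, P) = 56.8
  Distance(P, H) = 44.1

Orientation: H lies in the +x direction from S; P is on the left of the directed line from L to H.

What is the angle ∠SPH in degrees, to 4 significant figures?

72.43°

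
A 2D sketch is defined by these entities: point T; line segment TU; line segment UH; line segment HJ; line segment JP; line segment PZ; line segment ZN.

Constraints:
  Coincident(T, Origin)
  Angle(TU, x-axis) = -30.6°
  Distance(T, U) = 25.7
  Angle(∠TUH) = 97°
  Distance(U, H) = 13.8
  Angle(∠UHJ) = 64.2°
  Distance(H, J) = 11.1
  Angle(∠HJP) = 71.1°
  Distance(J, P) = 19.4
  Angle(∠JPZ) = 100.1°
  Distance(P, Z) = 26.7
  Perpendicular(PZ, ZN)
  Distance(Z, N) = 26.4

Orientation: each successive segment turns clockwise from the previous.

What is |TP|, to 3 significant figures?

29.2

T is at the origin; TU runs at -30.6° with length 25.7, so U = (22.1, -13.1). ∠TUH = 97.0° gives UH at -114° from the x-axis; with |UH| = 13.8, H = (16.6, -25.7). ∠UHJ = 64.2° gives HJ at 131° from the x-axis; with |HJ| = 11.1, J = (9.37, -17.3). ∠HJP = 71.1° gives JP at 21.7° from the x-axis; with |JP| = 19.4, P = (27.4, -10.1). Then |TP| = |P − T| = 29.2.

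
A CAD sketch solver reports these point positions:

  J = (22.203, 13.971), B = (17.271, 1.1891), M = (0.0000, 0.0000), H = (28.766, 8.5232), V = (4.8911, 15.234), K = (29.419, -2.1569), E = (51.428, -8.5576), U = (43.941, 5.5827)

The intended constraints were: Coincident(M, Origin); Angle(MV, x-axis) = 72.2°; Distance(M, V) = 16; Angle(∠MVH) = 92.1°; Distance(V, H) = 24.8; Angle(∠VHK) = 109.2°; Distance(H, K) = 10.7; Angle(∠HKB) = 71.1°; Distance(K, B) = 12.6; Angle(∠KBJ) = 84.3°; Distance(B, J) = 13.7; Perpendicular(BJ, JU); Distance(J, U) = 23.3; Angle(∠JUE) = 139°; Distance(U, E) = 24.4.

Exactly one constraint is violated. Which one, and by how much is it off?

Distance(U, E) = 24.4 — off by 8.40.

M = (0.00, 0.00) ✓; MV at 72.20° ✓; |MV| = 16.00 ✓; ∠MVH = 92.10° ✓; |VH| = 24.80 ✓; ∠VHK = 109.2° ✓; |HK| = 10.70 ✓; ∠HKB = 71.10° ✓; |KB| = 12.60 ✓; ∠KBJ = 84.30° ✓; |BJ| = 13.70 ✓; ∠(BJ, JU) = 90.00° ✓; |JU| = 23.30 ✓; ∠JUE = 139.0° ✓; |UE| = 16.00 ✗.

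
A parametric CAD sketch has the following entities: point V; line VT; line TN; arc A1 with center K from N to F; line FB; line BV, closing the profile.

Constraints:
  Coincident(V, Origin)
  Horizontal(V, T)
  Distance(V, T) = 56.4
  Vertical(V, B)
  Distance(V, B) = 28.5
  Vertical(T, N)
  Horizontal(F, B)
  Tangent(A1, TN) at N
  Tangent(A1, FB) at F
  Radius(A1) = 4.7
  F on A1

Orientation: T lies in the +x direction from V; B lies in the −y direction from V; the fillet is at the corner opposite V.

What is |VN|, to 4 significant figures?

61.22

V is at the origin; VT is horizontal with |VT| = 56.4 and T on the +x side, so T = (56.40, 0.000). V and B share the same x with |VB| = 28.5 and B on the −y side, so B = (0.000, -28.50). The virtual corner opposite V is at (56.40, -28.50). Since A1 is tangent to TN there, KN ⟂ TN and the tangent condition forces KF to be normal to FB, with radius 4.7, so the center K sits 4.7 in from both sides at K = (51.70, -23.80). That places the tangent points at N = (56.40, -23.80) on TN and F = (51.70, -28.50) on FB. Then |VN| = |N − V| = 61.22.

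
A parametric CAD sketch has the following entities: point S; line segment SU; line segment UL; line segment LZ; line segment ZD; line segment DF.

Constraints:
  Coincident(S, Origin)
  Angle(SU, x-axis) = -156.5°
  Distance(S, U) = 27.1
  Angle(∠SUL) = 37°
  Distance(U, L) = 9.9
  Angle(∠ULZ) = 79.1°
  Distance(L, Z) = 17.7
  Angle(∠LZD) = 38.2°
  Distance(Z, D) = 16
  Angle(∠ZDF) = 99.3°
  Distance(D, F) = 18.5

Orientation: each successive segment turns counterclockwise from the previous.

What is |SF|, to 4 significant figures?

25.34

S is at the origin; SU runs at -156.5° with length 27.1, so U = (-24.85, -10.81). ∠SUL = 37.0° gives UL at -13.50° from the x-axis; with |UL| = 9.9, L = (-15.23, -13.12). ∠ULZ = 79.1° gives LZ at 87.40° from the x-axis; with |LZ| = 17.7, Z = (-14.42, 4.565). ∠LZD = 38.2° gives ZD at -130.8° from the x-axis; with |ZD| = 16.0, D = (-24.88, -7.547). ∠ZDF = 99.3° gives DF at -50.10° from the x-axis; with |DF| = 18.5, F = (-13.01, -21.74). Then |SF| = |F − S| = 25.34.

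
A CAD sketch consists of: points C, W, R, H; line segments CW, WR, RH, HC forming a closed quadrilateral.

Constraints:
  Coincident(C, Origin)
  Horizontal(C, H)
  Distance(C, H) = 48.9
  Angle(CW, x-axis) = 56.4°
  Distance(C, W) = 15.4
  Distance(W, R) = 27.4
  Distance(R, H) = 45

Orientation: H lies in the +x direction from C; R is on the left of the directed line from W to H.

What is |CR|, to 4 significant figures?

42.79

Checks: |WR| = 27.40 ✓; |RH| = 45.00 ✓.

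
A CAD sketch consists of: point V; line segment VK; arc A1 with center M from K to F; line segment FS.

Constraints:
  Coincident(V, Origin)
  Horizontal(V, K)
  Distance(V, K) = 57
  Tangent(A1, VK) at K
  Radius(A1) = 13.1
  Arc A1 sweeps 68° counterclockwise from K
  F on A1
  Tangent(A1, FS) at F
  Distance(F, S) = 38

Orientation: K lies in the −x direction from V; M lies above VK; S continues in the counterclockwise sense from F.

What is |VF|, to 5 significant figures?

45.596

V is at the origin; V and K share the same y with |VK| = 57.0 and K on the −x side, so K = (-57.000, 0.0000). The tangent condition forces MK to be normal to VK, so M = K + (0, 13.1) = (-57.000, 13.100). On A1, K sits at bearing -90° from M; a 68° counterclockwise sweep puts F at bearing -22°, so F = M + 13.1·(cos -22°, sin -22°) = (-44.854, 8.1927). Then |VF| = |F − V| = 45.596.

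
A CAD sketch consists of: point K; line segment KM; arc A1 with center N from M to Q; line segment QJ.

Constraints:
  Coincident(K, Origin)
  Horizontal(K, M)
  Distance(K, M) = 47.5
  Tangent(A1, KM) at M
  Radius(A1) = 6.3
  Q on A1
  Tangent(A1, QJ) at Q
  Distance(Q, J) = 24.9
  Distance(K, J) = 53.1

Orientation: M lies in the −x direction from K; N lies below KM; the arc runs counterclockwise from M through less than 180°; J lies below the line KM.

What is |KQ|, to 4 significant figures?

53.96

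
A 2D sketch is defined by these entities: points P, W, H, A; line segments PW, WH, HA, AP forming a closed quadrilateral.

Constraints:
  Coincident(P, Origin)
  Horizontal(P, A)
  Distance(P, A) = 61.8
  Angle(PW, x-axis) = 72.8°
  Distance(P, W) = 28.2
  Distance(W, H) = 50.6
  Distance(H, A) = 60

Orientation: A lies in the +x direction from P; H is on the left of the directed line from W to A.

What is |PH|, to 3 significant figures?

75.6

P is at the origin; PA is horizontal with |PA| = 61.8 and A in +x, so A = (61.8, 0). PW runs at 72.8° with |PW| = 28.2, so W = (8.34, 26.9). H is determined by |WH| = 50.6 and |HA| = 60.0 together: it lies at the intersection of circle(W, 50.6) and circle(A, 60.0). With |WA| = 59.9, the foot of the radical line on WA is 21.2 from W and the perpendicular offset is √(50.6² − 21.2²) = 45.9. Taking the left-of-WA solution: H = (48.0, 58.4).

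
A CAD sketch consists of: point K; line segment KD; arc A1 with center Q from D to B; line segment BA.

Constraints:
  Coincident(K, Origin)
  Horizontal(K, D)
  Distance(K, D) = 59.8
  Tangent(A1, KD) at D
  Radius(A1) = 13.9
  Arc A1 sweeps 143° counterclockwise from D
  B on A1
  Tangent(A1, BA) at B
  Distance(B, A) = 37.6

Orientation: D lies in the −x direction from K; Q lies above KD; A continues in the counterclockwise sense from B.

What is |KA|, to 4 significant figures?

94.37

K is at the origin; KD is horizontal with |KD| = 59.8 and D on the −x side, so D = (-59.80, 0.000). A1 meets KD tangentially, so QD is at right angles to KD, so Q = D + (0, 13.9) = (-59.80, 13.90). On A1, D sits at bearing -90° from Q; a 143° counterclockwise sweep puts B at bearing 53°, so B = Q + 13.9·(cos 53°, sin 53°) = (-51.43, 25.00). Tangency of A1 to BA means the radius QB is perpendicular to BA, so BA runs along (−sin 53°, cos 53°); with |BA| = 37.6, A = (-81.46, 47.63). Then |KA| = |A − K| = 94.37.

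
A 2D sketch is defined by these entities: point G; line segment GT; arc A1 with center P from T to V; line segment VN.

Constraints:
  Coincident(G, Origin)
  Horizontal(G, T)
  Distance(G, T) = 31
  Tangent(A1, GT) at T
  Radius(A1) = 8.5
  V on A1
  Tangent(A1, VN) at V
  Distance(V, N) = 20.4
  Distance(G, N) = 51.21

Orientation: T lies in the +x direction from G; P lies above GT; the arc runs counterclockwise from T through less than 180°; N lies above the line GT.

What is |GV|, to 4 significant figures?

39.84

Checks: |PV| = 8.500 ✓; ∠(PV, VN) = 90.00° ✓; |VN| = 20.40 ✓; |GN| = 51.21 ✓.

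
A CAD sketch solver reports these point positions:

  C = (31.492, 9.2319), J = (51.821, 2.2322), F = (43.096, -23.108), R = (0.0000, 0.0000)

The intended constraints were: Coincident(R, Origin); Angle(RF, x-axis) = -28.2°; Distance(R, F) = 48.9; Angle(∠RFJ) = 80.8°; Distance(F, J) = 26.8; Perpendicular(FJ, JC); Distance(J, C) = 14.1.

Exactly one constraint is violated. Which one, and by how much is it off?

Distance(J, C) = 14.1 — off by 7.40.

R = (0.00, 0.00) ✓; RF at -28.20° ✓; |RF| = 48.90 ✓; ∠RFJ = 80.80° ✓; |FJ| = 26.80 ✓; ∠(FJ, JC) = 90.00° ✓; |JC| = 21.50 ✗.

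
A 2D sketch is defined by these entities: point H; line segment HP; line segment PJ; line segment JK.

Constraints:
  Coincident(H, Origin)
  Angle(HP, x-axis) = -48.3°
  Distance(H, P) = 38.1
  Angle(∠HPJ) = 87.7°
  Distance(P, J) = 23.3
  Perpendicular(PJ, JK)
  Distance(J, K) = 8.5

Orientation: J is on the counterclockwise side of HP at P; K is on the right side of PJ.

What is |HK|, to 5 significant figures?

51.407

H is at the origin; HP runs at -48.3° with length 38.1, so P = 38.1·(cos -48.3°, sin -48.3°) = (25.345, -28.447). ∠HPJ = 87.7°, so PJ runs at -48.3° + (180° − 87.7°) = 44.000° from the x-axis; with |PJ| = 23.3, J = P + 23.3·(cos 44.000°, sin 44.000°) = (42.106, -12.261). PJ is perpendicular to JK; with |JK| = 8.5 on the right of PJ, K = J + 8.5·(0.69466, -0.71934) = (48.010, -18.376). Then |HK| = |K − H| = 51.407.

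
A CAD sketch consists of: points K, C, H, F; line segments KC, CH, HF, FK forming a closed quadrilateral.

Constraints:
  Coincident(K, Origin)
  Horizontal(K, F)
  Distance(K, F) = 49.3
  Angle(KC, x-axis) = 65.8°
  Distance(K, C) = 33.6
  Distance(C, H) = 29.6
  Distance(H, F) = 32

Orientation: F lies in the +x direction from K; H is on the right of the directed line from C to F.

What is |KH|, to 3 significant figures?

17.4

K is at the origin; KF is horizontal with |KF| = 49.3 and F in +x, so F = (49.3, 0). KC runs at 65.8° with |KC| = 33.6, so C = (13.8, 30.6). H is determined by |CH| = 29.6 and |HF| = 32.0 together: it lies at the intersection of circle(C, 29.6) and circle(F, 32.0). With |CF| = 46.9, the foot of the radical line on CF is 21.9 from C and the perpendicular offset is √(29.6² − 21.9²) = 19.9. Taking the right-of-CF solution: H = (17.3, 1.26).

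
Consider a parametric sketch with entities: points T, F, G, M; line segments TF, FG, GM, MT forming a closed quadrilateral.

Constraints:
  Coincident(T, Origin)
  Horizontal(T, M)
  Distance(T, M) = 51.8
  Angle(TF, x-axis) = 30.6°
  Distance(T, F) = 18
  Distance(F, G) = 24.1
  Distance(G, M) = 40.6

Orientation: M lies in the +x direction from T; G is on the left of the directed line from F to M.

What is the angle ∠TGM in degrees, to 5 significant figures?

79.696°

T is at the origin; T and M share the same y with |TM| = 51.8 and M in +x, so M = (51.8, 0). TF runs at 30.6° with |TF| = 18.0, so F = (15.493, 9.1627). G is determined by |FG| = 24.1 and |GM| = 40.6 together: it lies at the intersection of circle(F, 24.1) and circle(M, 40.6). With |FM| = 37.445, the foot of the radical line on FM is 4.4676 from F and the perpendicular offset is √(24.1² − 4.4676²) = 23.682. Taking the left-of-FM solution: G = (25.620, 31.032).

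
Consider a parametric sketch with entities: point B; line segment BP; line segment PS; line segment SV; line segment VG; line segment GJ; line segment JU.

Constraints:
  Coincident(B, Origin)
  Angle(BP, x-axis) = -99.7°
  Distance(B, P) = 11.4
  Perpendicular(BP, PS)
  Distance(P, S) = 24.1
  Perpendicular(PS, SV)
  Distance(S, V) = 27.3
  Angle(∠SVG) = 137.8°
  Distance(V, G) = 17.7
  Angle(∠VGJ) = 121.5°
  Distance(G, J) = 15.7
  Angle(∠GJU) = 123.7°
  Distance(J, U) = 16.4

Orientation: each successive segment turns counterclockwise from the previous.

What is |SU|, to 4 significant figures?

40.49

B is at the origin; BP runs at -99.7° with length 11.4, so P = (-1.921, -11.24). The perpendicularity gives PS at right angles to BP, so PS runs at -9.700°; with |PS| = 24.1, S = (21.83, -15.30). PS is perpendicular to SV, so SV runs at 80.30°; with |SV| = 27.3, V = (26.43, 11.61). ∠SVG = 137.8° gives VG at 122.5° from the x-axis; with |VG| = 17.7, G = (16.92, 26.54). ∠VGJ = 121.5° gives GJ at -179.0° from the x-axis; with |GJ| = 15.7, J = (1.227, 26.27). ∠GJU = 123.7° gives JU at -122.7° from the x-axis; with |JU| = 16.4, U = (-7.633, 12.47). Then |SU| = |U − S| = 40.49.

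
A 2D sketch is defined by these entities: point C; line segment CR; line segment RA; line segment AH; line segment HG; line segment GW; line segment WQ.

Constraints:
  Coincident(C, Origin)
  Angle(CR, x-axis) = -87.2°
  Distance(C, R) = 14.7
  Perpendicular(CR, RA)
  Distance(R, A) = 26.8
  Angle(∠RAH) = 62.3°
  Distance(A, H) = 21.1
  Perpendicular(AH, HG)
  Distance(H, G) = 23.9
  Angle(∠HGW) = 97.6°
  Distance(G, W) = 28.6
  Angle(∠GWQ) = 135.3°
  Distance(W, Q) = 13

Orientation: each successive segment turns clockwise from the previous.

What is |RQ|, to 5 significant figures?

30.325

C is at the origin; CR runs at -87.2° with length 14.7, so R = (0.71809, -14.682). CR ⟂ RA, so RA runs at -177.20°; with |RA| = 26.8, A = (-26.050, -15.992). ∠RAH = 62.3° gives AH at 65.100° from the x-axis; with |AH| = 21.1, H = (-17.166, 3.1470). AH is perpendicular to HG, so HG runs at -24.900°; with |HG| = 23.9, G = (4.5123, -6.9158). ∠HGW = 97.6° gives GW at -107.30° from the x-axis; with |GW| = 28.6, W = (-3.9926, -34.222). ∠GWQ = 135.3° gives WQ at -152.00° from the x-axis; with |WQ| = 13.0, Q = (-15.471, -40.325). Then |RQ| = |Q − R| = 30.325.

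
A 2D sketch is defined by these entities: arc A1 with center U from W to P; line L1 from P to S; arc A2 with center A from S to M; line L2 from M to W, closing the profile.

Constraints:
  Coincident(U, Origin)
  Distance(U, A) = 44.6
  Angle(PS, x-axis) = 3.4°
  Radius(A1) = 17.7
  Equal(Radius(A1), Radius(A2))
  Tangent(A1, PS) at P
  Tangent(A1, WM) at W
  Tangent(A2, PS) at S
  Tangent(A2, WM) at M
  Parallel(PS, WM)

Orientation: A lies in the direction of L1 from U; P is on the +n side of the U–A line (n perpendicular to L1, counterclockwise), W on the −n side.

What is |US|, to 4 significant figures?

47.98

Tangency of A1 to both parallel lines with radius 17.7 puts P and W at U ± 17.7·n: P = (-1.050, 17.67), W = (1.050, -17.67). Equal radii place S and M the same way about A: S = A + 17.7·n = (43.47, 20.31), M = A − 17.7·n = (45.57, -15.02). Then |US| = |S − U| = 47.98.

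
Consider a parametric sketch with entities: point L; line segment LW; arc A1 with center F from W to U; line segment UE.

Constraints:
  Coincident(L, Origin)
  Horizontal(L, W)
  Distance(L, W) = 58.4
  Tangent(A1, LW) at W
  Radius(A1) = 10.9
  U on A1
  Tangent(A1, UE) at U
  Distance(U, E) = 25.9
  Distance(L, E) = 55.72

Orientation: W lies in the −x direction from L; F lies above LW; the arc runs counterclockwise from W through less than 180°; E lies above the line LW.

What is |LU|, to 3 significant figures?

48.5

Checks: |FU| = 10.90 ✓; ∠(FU, UE) = 90.00° ✓; |UE| = 25.90 ✓; |LE| = 55.72 ✓.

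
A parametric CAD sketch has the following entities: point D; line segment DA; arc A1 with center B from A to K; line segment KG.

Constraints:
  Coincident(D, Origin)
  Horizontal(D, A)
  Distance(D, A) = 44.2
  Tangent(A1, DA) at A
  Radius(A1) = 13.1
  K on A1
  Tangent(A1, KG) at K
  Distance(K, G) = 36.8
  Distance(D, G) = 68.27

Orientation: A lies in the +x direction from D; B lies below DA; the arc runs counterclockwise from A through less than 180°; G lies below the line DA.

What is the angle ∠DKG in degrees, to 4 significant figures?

138.1°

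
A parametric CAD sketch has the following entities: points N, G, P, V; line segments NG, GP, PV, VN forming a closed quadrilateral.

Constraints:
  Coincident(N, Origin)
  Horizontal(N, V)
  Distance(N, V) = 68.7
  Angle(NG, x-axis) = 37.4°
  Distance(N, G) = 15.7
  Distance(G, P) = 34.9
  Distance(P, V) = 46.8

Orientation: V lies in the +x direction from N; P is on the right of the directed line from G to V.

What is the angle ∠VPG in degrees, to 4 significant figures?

87.27°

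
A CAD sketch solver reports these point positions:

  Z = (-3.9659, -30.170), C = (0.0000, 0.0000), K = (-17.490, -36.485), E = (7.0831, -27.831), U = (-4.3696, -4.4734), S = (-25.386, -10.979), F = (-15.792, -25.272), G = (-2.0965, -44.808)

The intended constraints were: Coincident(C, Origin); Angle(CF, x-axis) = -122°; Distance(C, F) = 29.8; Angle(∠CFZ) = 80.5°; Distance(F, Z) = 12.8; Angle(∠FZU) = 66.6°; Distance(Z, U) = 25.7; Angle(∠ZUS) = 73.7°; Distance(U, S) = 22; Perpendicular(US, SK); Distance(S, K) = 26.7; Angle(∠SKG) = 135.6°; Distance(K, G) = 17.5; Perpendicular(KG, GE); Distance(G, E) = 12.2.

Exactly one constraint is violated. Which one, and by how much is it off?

Distance(G, E) = 12.2 — off by 7.10.

C = (0.00, 0.00) ✓; CF at -122.0° ✓; |CF| = 29.80 ✓; ∠CFZ = 80.50° ✓; |FZ| = 12.80 ✓; ∠FZU = 66.60° ✓; |ZU| = 25.70 ✓; ∠ZUS = 73.70° ✓; |US| = 22.00 ✓; ∠(US, SK) = 90.00° ✓; |SK| = 26.70 ✓; ∠SKG = 135.6° ✓; |KG| = 17.50 ✓; ∠(KG, GE) = 90.00° ✓; |GE| = 19.30 ✗.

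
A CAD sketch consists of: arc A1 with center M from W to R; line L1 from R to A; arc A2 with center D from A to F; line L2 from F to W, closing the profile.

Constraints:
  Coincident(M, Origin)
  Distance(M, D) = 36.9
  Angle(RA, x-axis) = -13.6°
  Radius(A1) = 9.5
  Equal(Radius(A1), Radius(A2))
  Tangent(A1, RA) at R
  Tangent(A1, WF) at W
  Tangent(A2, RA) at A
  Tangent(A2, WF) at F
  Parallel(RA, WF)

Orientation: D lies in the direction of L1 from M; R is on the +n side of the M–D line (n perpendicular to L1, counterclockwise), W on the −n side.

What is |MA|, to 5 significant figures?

38.103

The slot axis is L1's direction at -13.6°, so u = (cos -13.6°, sin -13.6°) = (0.97196, -0.23514) and n = (−sin -13.6°, cos -13.6°) = (0.23514, 0.97196). M is at the origin and D lies 36.9 along u from M, so D = 36.9·u = (35.865, -8.6767). Tangency of A1 to both parallel lines with radius 9.5 puts R and W at M ± 9.5·n: R = (2.2339, 9.2336), W = (-2.2339, -9.2336). Equal radii place A and F the same way about D: A = D + 9.5·n = (38.099, 0.55689), F = D − 9.5·n = (33.632, -17.910). Then |MA| = |A − M| = 38.103.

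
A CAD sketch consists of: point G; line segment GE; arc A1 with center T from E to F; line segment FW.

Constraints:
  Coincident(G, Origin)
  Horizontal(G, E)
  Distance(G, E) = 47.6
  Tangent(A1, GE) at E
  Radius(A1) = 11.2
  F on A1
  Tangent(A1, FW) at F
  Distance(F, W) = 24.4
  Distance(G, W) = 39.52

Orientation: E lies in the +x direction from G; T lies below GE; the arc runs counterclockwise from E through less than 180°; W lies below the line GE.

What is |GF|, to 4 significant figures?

37.99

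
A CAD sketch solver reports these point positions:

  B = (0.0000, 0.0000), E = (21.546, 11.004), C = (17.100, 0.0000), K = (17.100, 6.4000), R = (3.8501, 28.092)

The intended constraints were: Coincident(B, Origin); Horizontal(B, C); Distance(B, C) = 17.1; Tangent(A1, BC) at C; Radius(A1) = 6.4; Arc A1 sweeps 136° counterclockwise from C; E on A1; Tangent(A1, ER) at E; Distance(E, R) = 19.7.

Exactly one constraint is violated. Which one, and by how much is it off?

Distance(E, R) = 19.7 — off by 4.90.

B = (0.00, 0.00) ✓; B.y = 0.00, C.y = 0.00 ✓; |BC| = 17.10 ✓; ∠(KC, CB) = 90.00° ✓; |KC| = 6.400 ✓; bearing(K→E) − bearing(K→C) = 136.0° ✓; |KE| = 6.400 ✓; ∠(KE, ER) = 90.00° ✓; |ER| = 24.60 ✗.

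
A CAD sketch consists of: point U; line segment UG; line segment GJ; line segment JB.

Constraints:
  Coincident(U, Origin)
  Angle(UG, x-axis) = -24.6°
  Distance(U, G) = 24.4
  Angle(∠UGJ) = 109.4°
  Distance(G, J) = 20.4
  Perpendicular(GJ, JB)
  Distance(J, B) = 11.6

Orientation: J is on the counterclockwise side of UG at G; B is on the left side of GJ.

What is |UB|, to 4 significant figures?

30.71

U is at the origin; UG runs at -24.6° with length 24.4, so G = 24.4·(cos -24.6°, sin -24.6°) = (22.19, -10.16). ∠UGJ = 109.4°, so GJ runs at -24.6° + (180° − 109.4°) = 46.00° from the x-axis; with |GJ| = 20.4, J = G + 20.4·(cos 46.00°, sin 46.00°) = (36.36, 4.517). GJ is perpendicular to JB; with |JB| = 11.6 on the left of GJ, B = J + 11.6·(-0.7193, 0.6947) = (28.01, 12.58). Then |UB| = |B − U| = 30.71.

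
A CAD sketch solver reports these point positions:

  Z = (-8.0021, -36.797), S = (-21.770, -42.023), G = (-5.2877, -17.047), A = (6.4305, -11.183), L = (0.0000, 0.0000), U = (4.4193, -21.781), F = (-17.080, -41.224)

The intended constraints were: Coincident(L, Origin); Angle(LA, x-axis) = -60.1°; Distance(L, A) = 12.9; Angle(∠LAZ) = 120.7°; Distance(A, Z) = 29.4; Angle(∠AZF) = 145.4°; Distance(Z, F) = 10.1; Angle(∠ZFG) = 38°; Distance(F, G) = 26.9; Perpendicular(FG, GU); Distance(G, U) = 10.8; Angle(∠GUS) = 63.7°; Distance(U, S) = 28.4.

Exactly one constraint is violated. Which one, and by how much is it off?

Distance(U, S) = 28.4 — off by 4.70.

L = (0.00, 0.00) ✓; LA at -60.10° ✓; |LA| = 12.90 ✓; ∠LAZ = 120.7° ✓; |AZ| = 29.40 ✓; ∠AZF = 145.4° ✓; |ZF| = 10.10 ✓; ∠ZFG = 38.00° ✓; |FG| = 26.90 ✓; ∠(FG, GU) = 90.00° ✓; |GU| = 10.80 ✓; ∠GUS = 63.70° ✓; |US| = 33.10 ✗.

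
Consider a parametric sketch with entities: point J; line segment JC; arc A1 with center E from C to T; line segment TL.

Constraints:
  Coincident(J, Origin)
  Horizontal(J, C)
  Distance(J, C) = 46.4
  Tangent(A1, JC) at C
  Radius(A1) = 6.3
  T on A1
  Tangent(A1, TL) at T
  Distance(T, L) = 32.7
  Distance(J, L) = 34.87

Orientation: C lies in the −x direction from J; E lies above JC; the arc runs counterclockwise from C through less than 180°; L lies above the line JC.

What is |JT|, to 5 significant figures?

41.557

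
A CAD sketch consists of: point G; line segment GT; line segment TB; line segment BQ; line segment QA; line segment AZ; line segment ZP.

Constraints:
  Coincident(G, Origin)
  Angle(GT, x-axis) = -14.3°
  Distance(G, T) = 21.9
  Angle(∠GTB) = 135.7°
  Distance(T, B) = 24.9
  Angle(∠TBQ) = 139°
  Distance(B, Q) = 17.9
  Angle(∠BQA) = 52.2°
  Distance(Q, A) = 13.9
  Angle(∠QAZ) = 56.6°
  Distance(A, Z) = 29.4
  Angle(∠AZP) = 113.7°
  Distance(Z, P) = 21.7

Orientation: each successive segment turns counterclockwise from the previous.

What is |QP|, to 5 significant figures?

31.572

G is at the origin; GT runs at -14.3° with length 21.9, so T = (21.221, -5.4093). ∠GTB = 135.7° gives TB at 30.000° from the x-axis; with |TB| = 24.9, B = (42.785, 7.0407). ∠TBQ = 139.0° gives BQ at 71.000° from the x-axis; with |BQ| = 17.9, Q = (48.613, 23.966). ∠BQA = 52.2° gives QA at -161.20° from the x-axis; with |QA| = 13.9, A = (35.455, 19.486). ∠QAZ = 56.6° gives AZ at -37.800° from the x-axis; with |AZ| = 29.4, Z = (58.685, 1.4665). ∠AZP = 113.7° gives ZP at 28.500° from the x-axis; with |ZP| = 21.7, P = (77.756, 11.821). Then |QP| = |P − Q| = 31.572.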